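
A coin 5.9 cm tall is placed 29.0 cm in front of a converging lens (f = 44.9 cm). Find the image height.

16.7 cm

1/d_i = 1/f − 1/d_o = 1/(44.90) − 1/(29.0) = -0.01221, so d_i = -81.89 cm.
m = −d_i/d_o = +2.824.
|h_i| = |m|·h_o = 2.824 × 5.9 = 16.7 cm. The image is virtual, upright and enlarged, on the same side as the object.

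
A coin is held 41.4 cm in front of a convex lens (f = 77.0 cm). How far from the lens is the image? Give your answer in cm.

Thin-lens equation: 1/v = 1/f − 1/u = 1/(77.00) − 1/(41.4) = 0.01299 − 0.02415 = -0.01117, so v = -89.5 cm.
The image is virtual, upright and enlarged, on the same side as the object.

89.5 cm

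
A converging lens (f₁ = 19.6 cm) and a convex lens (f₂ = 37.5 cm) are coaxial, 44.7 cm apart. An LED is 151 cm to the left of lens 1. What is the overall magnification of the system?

Lens 1: 1/d_i1 = 1/(19.6) − 1/(151) = 0.04440, so d_i1 = 22.52 cm; m₁ = −d_i1/d_o1 = -0.1491.
d_o2 = 44.7 − (22.52) = 22.18 cm.
Lens 2: 1/d_i2 = 1/(37.5) − 1/(22.18) = -0.01842, so d_i2 = -54.29 cm; m₂ = −d_i2/d_o2 = +2.448.
m = m₁·m₂ = (-0.1491)(+2.448) = -0.365.

m = -0.365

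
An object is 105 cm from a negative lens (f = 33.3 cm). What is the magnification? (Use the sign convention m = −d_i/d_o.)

For a negative lens, f = -33.3 cm.
1/d_i = 1/f − 1/d_o = 1/(-33.30) − 1/(105) = -0.03955, so d_i = -25.28 cm.
m = −d_i/d_o = −(-25.28)/(105) = +0.241.
The image is virtual, upright and reduced, on the same side as the object.

m = +0.241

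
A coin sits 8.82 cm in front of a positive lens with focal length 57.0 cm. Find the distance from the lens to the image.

10.4 cm

Lens equation: 1/s_i = 1/f − 1/s_o = 1/(57.00) − 1/(8.82) = 0.01754 − 0.1134 = -0.09583, so s_i = -10.4 cm.
The image is virtual, upright and enlarged, on the same side as the object.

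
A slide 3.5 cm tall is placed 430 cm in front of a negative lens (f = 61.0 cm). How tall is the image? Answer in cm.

For a negative lens, f = -61.0 cm.
1/d_i = 1/f − 1/d_o = 1/(-61.00) − 1/(430) = -0.01872, so d_i = -53.42 cm.
m = −d_i/d_o = +0.1242.
|h_i| = |m|·h_o = 0.1242 × 3.5 = 0.435 cm. The image is virtual, upright and reduced, on the same side as the object.

0.435 cm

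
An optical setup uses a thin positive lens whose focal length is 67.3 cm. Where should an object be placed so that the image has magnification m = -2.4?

95.3 cm

m = −d_i/d_o ⇒ d_i = −m·d_o.
1/f = 1/d_o + 1/d_i = 1/d_o − 1/(m·d_o) = (1 − 1/m)/d_o, so d_o = f(1 − 1/m) = (67.30)(1 − 1/(-2.4)) = 95.3 cm.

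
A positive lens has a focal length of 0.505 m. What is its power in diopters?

P = 1/f = 1/(0.505 m) = +1.98 D.

P = +1.98 D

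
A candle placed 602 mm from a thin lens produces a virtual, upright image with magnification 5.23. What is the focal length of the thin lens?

m = −d_i/d_o ⇒ d_i = −m·d_o = −(+5.23)·(602) = -3148 mm.
1/f = 1/d_o + 1/d_i = 1/(602) + 1/(-3148) = 0.001343, so f = 744 mm.
Since f is positive, the thin lens is converging.

f = 744 mm (converging)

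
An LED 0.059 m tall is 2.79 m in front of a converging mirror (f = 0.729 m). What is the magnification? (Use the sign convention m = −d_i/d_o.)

1/d_i = 1/f − 1/d_o = 1/(0.7290) − 1/(2.79) = 1.013, so d_i = 0.9869 m.
m = −d_i/d_o = −(0.9869)/(2.79) = -0.354.
The image is real, inverted and reduced, in front of the mirror.

m = -0.354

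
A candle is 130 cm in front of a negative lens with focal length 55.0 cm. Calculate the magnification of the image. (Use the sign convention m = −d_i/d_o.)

For a negative lens, f = -55.0 cm.
1/d_i = 1/f − 1/d_o = 1/(-55.00) − 1/(130) = -0.02587, so d_i = -38.65 cm.
m = −d_i/d_o = −(-38.65)/(130) = +0.297.
The image is virtual, upright and reduced, on the same side as the object.

m = +0.297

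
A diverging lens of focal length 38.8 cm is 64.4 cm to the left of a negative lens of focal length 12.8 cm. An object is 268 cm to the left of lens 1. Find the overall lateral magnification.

m = +0.0146

f₁ = −38.8 cm (diverging).
Lens 1: 1/d_i1 = 1/(-38.8) − 1/(268) = -0.02950, so d_i1 = -33.89 cm; m₁ = −d_i1/d_o1 = +0.1265.
d_o2 = 64.4 − (-33.89) = 98.29 cm.
f₂ = −12.8 cm (diverging).
Lens 2: 1/d_i2 = 1/(-12.8) − 1/(98.29) = -0.08830, so d_i2 = -11.33 cm; m₂ = −d_i2/d_o2 = +0.1152.
m = m₁·m₂ = (+0.1265)(+0.1152) = +0.0146.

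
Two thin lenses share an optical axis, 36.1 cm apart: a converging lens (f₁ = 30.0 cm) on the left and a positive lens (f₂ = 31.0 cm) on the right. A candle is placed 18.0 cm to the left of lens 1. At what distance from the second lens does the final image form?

Lens 1: 1/d_i1 = 1/f₁ − 1/d_o1 = 1/(30.0) − 1/(18.0) = -0.02222, so d_i1 = -45.00 cm.
The intermediate image is 45.00 cm to the left of lens 1 (virtual), which is 36.1 − (-45.00) = 81.10 cm to the left of lens 2, so d_o2 = +81.10 cm.
Lens 2: 1/d_i2 = 1/f₂ − 1/d_o2 = 1/(31.0) − 1/(81.10) = 0.01993, so d_i2 = 50.2 cm.
The final image is real, 50.2 cm to the right of lens 2 (overall magnification ≈ -1.5).

50.2 cm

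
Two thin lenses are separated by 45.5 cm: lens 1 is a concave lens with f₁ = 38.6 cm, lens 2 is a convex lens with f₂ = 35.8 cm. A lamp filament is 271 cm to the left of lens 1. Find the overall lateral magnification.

f₁ = −38.6 cm (diverging).
Lens 1: 1/d_i1 = 1/(-38.6) − 1/(271) = -0.02960, so d_i1 = -33.79 cm; m₁ = −d_i1/d_o1 = +0.1247.
d_o2 = 45.5 − (-33.79) = 79.29 cm.
Lens 2: 1/d_i2 = 1/(35.8) − 1/(79.29) = 0.01532, so d_i2 = 65.27 cm; m₂ = −d_i2/d_o2 = -0.8232.
m = m₁·m₂ = (+0.1247)(-0.8232) = -0.103.

m = -0.103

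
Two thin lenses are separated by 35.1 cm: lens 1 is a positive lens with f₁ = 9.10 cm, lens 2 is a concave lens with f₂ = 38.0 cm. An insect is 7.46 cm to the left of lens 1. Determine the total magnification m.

Lens 1: 1/d_i1 = 1/(9.10) − 1/(7.46) = -0.02416, so d_i1 = -41.39 cm; m₁ = −d_i1/d_o1 = +5.548.
d_o2 = 35.1 − (-41.39) = 76.49 cm.
f₂ = −38.0 cm (diverging).
Lens 2: 1/d_i2 = 1/(-38.0) − 1/(76.49) = -0.03939, so d_i2 = -25.39 cm; m₂ = −d_i2/d_o2 = +0.3319.
m = m₁·m₂ = (+5.548)(+0.3319) = +1.84.

m = +1.84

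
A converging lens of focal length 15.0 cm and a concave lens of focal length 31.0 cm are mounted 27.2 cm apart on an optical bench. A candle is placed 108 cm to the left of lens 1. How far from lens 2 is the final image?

Lens 1: 1/d_i1 = 1/f₁ − 1/d_o1 = 1/(15.0) − 1/(108) = 0.05741, so d_i1 = 17.42 cm.
The intermediate image is 17.42 cm to the right of lens 1, which is 27.2 − (17.42) = 9.780 cm to the left of lens 2, so d_o2 = +9.780 cm.
Lens 2 is diverging, so f₂ = −31.0 cm.
Lens 2: 1/d_i2 = 1/f₂ − 1/d_o2 = 1/(-31.0) − 1/(9.780) = -0.1345, so d_i2 = -7.43 cm.
The final image is virtual, 7.43 cm to the left of lens 2 (overall magnification ≈ -0.12).

7.43 cm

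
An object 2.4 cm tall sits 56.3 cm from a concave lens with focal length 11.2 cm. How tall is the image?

For a concave lens, f = -11.2 cm.
1/d_i = 1/f − 1/d_o = 1/(-11.20) − 1/(56.3) = -0.1070, so d_i = -9.342 cm.
m = −d_i/d_o = +0.1659.
|h_i| = |m|·h_o = 0.1659 × 2.4 = 0.398 cm. The image is virtual, upright and reduced, on the same side as the object.

0.398 cm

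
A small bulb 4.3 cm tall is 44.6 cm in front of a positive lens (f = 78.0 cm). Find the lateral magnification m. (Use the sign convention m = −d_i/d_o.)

1/d_i = 1/f − 1/d_o = 1/(78.00) − 1/(44.6) = -0.009601, so d_i = -104.2 cm.
m = −d_i/d_o = −(-104.2)/(44.6) = +2.34.
The image is virtual, upright and enlarged, on the same side as the object.

m = +2.34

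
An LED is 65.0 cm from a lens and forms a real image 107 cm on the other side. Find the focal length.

Real image ⇒ d_i = +107 cm.
1/f = 1/d_o + 1/d_i = 1/(65.0) + 1/(107) = 0.02473, so f = 40.4 cm.
Since f is positive, the lens is converging.

f = 40.4 cm (converging)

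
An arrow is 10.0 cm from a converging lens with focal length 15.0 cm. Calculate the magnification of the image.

1/d_i = 1/f − 1/d_o = 1/(15.00) − 1/(10.0) = -0.03333, so d_i = -30.00 cm.
m = −d_i/d_o = −(-30.00)/(10.0) = +3.00.
The image is virtual, upright and enlarged, on the same side as the object.

m = +3.00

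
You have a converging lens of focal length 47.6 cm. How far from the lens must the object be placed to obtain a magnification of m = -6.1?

55.4 cm

m = −d_i/d_o ⇒ d_i = −m·d_o.
1/f = 1/d_o + 1/d_i = 1/d_o − 1/(m·d_o) = (1 − 1/m)/d_o, so d_o = f(1 − 1/m) = (47.60)(1 − 1/(-6.1)) = 55.4 cm.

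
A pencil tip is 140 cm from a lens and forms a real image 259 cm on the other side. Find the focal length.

Real image ⇒ d_i = +259 cm.
1/f = 1/d_o + 1/d_i = 1/(140) + 1/(259) = 0.01100, so f = 90.9 cm.
Since f is positive, the lens is converging.

f = 90.9 cm (converging)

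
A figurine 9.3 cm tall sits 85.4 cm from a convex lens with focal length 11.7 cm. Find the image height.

1.48 cm

1/d_i = 1/f − 1/d_o = 1/(11.70) − 1/(85.4) = 0.07376, so d_i = 13.56 cm.
m = −d_i/d_o = -0.1588.
|h_i| = |m|·h_o = 0.1588 × 9.3 = 1.48 cm. The image is real, inverted and reduced, on the far side of the lens.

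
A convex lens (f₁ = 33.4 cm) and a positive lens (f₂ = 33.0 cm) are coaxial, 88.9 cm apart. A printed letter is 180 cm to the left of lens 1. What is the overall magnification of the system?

m = +0.505

Lens 1: 1/d_i1 = 1/(33.4) − 1/(180) = 0.02438, so d_i1 = 41.01 cm; m₁ = −d_i1/d_o1 = -0.2278.
d_o2 = 88.9 − (41.01) = 47.89 cm.
Lens 2: 1/d_i2 = 1/(33.0) − 1/(47.89) = 0.009422, so d_i2 = 106.1 cm; m₂ = −d_i2/d_o2 = -2.216.
m = m₁·m₂ = (-0.2278)(-2.216) = +0.505.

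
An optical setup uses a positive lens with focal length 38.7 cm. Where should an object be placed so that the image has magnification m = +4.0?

29.0 cm

m = −d_i/d_o ⇒ d_i = −m·d_o.
1/f = 1/d_o + 1/d_i = 1/d_o − 1/(m·d_o) = (1 − 1/m)/d_o, so d_o = f(1 − 1/m) = (38.70)(1 − 1/(+4.0)) = 29.0 cm.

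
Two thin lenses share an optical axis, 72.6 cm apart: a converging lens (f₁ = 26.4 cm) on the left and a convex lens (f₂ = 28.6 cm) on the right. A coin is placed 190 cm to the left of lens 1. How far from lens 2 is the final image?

Lens 1: 1/d_i1 = 1/f₁ − 1/d_o1 = 1/(26.4) − 1/(190) = 0.03262, so d_i1 = 30.66 cm.
The intermediate image is 30.66 cm to the right of lens 1, which is 72.6 − (30.66) = 41.94 cm to the left of lens 2, so d_o2 = +41.94 cm.
Lens 2: 1/d_i2 = 1/f₂ − 1/d_o2 = 1/(28.6) − 1/(41.94) = 0.01112, so d_i2 = 89.9 cm.
The final image is real, 89.9 cm to the right of lens 2 (overall magnification ≈ 0.35).

89.9 cm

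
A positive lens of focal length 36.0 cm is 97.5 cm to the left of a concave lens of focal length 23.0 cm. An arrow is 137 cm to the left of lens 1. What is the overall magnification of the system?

m = -0.114

Lens 1: 1/d_i1 = 1/(36.0) − 1/(137) = 0.02048, so d_i1 = 48.83 cm; m₁ = −d_i1/d_o1 = -0.3564.
d_o2 = 97.5 − (48.83) = 48.67 cm.
f₂ = −23.0 cm (diverging).
Lens 2: 1/d_i2 = 1/(-23.0) − 1/(48.67) = -0.06402, so d_i2 = -15.62 cm; m₂ = −d_i2/d_o2 = +0.3209.
m = m₁·m₂ = (-0.3564)(+0.3209) = -0.114.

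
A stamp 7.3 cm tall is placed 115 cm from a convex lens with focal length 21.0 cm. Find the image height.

1.63 cm

1/d_i = 1/f − 1/d_o = 1/(21.00) − 1/(115) = 0.03892, so d_i = 25.69 cm.
m = −d_i/d_o = -0.2234.
|h_i| = |m|·h_o = 0.2234 × 7.3 = 1.63 cm. The image is real, inverted and reduced, on the far side of the lens.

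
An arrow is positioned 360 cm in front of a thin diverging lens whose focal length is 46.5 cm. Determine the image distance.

For a diverging lens, f = -46.5 cm.
Lens equation: 1/q = 1/f − 1/p = 1/(-46.50) − 1/(360) = -0.02151 − 0.002778 = -0.02428, so q = -41.2 cm.
The image is virtual, upright and reduced, on the same side as the object.

41.2 cm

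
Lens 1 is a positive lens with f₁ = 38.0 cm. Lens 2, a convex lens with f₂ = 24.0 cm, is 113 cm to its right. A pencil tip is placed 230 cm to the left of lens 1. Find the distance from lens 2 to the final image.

Lens 1: 1/d_i1 = 1/f₁ − 1/d_o1 = 1/(38.0) − 1/(230) = 0.02197, so d_i1 = 45.52 cm.
The intermediate image is 45.52 cm to the right of lens 1, which is 113 − (45.52) = 67.48 cm to the left of lens 2, so d_o2 = +67.48 cm.
Lens 2: 1/d_i2 = 1/f₂ − 1/d_o2 = 1/(24.0) − 1/(67.48) = 0.02685, so d_i2 = 37.2 cm.
The final image is real, 37.2 cm to the right of lens 2 (overall magnification ≈ 0.11).

37.2 cm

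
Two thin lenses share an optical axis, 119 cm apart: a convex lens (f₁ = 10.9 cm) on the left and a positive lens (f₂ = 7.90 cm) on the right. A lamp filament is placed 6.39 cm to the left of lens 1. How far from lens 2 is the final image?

8.39 cm

Lens 1: 1/d_i1 = 1/f₁ − 1/d_o1 = 1/(10.9) − 1/(6.39) = -0.06475, so d_i1 = -15.44 cm.
The intermediate image is 15.44 cm to the left of lens 1 (virtual), which is 119 − (-15.44) = 134.4 cm to the left of lens 2, so d_o2 = +134.4 cm.
Lens 2: 1/d_i2 = 1/f₂ − 1/d_o2 = 1/(7.90) − 1/(134.4) = 0.1191, so d_i2 = 8.39 cm.
The final image is real, 8.39 cm to the right of lens 2 (overall magnification ≈ -0.15).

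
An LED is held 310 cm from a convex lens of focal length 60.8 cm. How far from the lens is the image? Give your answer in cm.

Thin-lens equation: 1/v = 1/f − 1/u = 1/(60.80) − 1/(310) = 0.01645 − 0.003226 = 0.01322, so v = 75.6 cm.
The image is real, inverted and reduced, on the far side of the lens.

75.6 cm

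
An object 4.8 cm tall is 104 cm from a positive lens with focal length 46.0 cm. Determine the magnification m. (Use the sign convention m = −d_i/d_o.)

m = -0.793

1/d_i = 1/f − 1/d_o = 1/(46.00) − 1/(104) = 0.01212, so d_i = 82.48 cm.
m = −d_i/d_o = −(82.48)/(104) = -0.793.
The image is real, inverted and reduced, on the far side of the lens.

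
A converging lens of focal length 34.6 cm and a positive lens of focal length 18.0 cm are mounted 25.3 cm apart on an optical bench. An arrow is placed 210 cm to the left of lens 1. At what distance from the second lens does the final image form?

8.51 cm

Lens 1: 1/d_i1 = 1/f₁ − 1/d_o1 = 1/(34.6) − 1/(210) = 0.02414, so d_i1 = 41.43 cm.
The intermediate image is 41.43 cm to the right of lens 1, which lies 16.13 cm to the right of lens 2 — a virtual object — so d_o2 = −16.13 cm.
Lens 2: 1/d_i2 = 1/f₂ − 1/d_o2 = 1/(18.0) − 1/(-16.13) = 0.1176, so d_i2 = 8.51 cm.
The final image is real, 8.51 cm to the right of lens 2 (overall magnification ≈ -0.10).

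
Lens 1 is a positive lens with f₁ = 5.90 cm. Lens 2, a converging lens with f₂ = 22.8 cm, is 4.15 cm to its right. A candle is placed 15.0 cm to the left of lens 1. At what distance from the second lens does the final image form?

4.48 cm

Lens 1: 1/d_i1 = 1/f₁ − 1/d_o1 = 1/(5.90) − 1/(15.0) = 0.1028, so d_i1 = 9.725 cm.
The intermediate image is 9.725 cm to the right of lens 1, which lies 5.575 cm to the right of lens 2 — a virtual object — so d_o2 = −5.575 cm.
Lens 2: 1/d_i2 = 1/f₂ − 1/d_o2 = 1/(22.8) − 1/(-5.575) = 0.2232, so d_i2 = 4.48 cm.
The final image is real, 4.48 cm to the right of lens 2 (overall magnification ≈ -0.52).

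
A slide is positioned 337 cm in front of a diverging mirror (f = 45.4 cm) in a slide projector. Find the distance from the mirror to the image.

For a diverging mirror, f = -45.4 cm.
Mirror equation: 1/s_i = 1/f − 1/s_o = 1/(-45.40) − 1/(337) = -0.02203 − 0.002967 = -0.02499, so s_i = -40.0 cm.
The image is virtual, upright and reduced, behind the mirror.

40.0 cm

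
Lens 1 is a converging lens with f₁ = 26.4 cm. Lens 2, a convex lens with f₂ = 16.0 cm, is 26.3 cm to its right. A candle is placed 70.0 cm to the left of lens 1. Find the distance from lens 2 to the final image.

Lens 1: 1/d_i1 = 1/f₁ − 1/d_o1 = 1/(26.4) − 1/(70.0) = 0.02359, so d_i1 = 42.39 cm.
The intermediate image is 42.39 cm to the right of lens 1, which lies 16.09 cm to the right of lens 2 — a virtual object — so d_o2 = −16.09 cm.
Lens 2: 1/d_i2 = 1/f₂ − 1/d_o2 = 1/(16.0) − 1/(-16.09) = 0.1247, so d_i2 = 8.02 cm.
The final image is real, 8.02 cm to the right of lens 2 (overall magnification ≈ -0.30).

8.02 cm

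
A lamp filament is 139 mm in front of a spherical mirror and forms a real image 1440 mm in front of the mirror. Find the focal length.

f = 127 mm (concave)

Real image ⇒ d_i = +1440 mm.
1/f = 1/d_o + 1/d_i = 1/(139) + 1/(1440) = 0.007889, so f = 127 mm.
Since f is positive, the spherical mirror is concave.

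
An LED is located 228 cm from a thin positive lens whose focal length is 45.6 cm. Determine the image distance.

Thin-lens equation: 1/s_i = 1/f − 1/s_o = 1/(45.60) − 1/(228) = 0.02193 − 0.004386 = 0.01754, so s_i = 57.0 cm.
The image is real, inverted and reduced, on the far side of the lens.

57.0 cm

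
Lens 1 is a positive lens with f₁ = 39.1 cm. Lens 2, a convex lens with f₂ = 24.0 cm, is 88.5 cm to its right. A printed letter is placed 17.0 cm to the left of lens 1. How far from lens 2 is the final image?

Lens 1: 1/d_i1 = 1/f₁ − 1/d_o1 = 1/(39.1) − 1/(17.0) = -0.03325, so d_i1 = -30.08 cm.
The intermediate image is 30.08 cm to the left of lens 1 (virtual), which is 88.5 − (-30.08) = 118.6 cm to the left of lens 2, so d_o2 = +118.6 cm.
Lens 2: 1/d_i2 = 1/f₂ − 1/d_o2 = 1/(24.0) − 1/(118.6) = 0.03323, so d_i2 = 30.1 cm.
The final image is real, 30.1 cm to the right of lens 2 (overall magnification ≈ -0.45).

30.1 cm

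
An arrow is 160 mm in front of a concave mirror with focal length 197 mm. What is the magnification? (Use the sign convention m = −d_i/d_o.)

1/d_i = 1/f − 1/d_o = 1/(197.0) − 1/(160) = -0.001174, so d_i = -851.9 mm.
m = −d_i/d_o = −(-851.9)/(160) = +5.32.
The image is virtual, upright and enlarged, behind the mirror.

m = +5.32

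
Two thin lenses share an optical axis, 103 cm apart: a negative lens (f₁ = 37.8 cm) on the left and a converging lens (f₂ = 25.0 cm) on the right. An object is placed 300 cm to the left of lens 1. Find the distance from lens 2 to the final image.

30.6 cm

Lens 1 is diverging, so f₁ = −37.8 cm.
Lens 1: 1/d_i1 = 1/f₁ − 1/d_o1 = 1/(-37.8) − 1/(300) = -0.02979, so d_i1 = -33.57 cm.
The intermediate image is 33.57 cm to the left of lens 1 (virtual), which is 103 − (-33.57) = 136.6 cm to the left of lens 2, so d_o2 = +136.6 cm.
Lens 2: 1/d_i2 = 1/f₂ − 1/d_o2 = 1/(25.0) − 1/(136.6) = 0.03268, so d_i2 = 30.6 cm.
The final image is real, 30.6 cm to the right of lens 2 (overall magnification ≈ -0.025).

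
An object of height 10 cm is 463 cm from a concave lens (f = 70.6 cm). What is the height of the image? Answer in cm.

For a concave lens, f = -70.6 cm.
1/d_i = 1/f − 1/d_o = 1/(-70.60) − 1/(463) = -0.01632, so d_i = -61.26 cm.
m = −d_i/d_o = +0.1323.
|h_i| = |m|·h_o = 0.1323 × 10 = 1.32 cm. The image is virtual, upright and reduced, on the same side as the object.

1.32 cm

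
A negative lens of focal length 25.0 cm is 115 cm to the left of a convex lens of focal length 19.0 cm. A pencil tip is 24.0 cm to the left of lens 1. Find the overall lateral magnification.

m = -0.0896

f₁ = −25.0 cm (diverging).
Lens 1: 1/d_i1 = 1/(-25.0) − 1/(24.0) = -0.08167, so d_i1 = -12.24 cm; m₁ = −d_i1/d_o1 = +0.5100.
d_o2 = 115 − (-12.24) = 127.2 cm.
Lens 2: 1/d_i2 = 1/(19.0) − 1/(127.2) = 0.04477, so d_i2 = 22.34 cm; m₂ = −d_i2/d_o2 = -0.1756.
m = m₁·m₂ = (+0.5100)(-0.1756) = -0.0896.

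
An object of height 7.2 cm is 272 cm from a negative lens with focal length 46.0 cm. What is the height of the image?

1.04 cm

For a negative lens, f = -46.0 cm.
1/d_i = 1/f − 1/d_o = 1/(-46.00) − 1/(272) = -0.02542, so d_i = -39.35 cm.
m = −d_i/d_o = +0.1447.
|h_i| = |m|·h_o = 0.1447 × 7.2 = 1.04 cm. The image is virtual, upright and reduced, on the same side as the object.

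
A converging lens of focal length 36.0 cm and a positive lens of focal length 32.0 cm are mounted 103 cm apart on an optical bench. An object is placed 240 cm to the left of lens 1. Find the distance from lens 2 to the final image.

Lens 1: 1/d_i1 = 1/f₁ − 1/d_o1 = 1/(36.0) − 1/(240) = 0.02361, so d_i1 = 42.35 cm.
The intermediate image is 42.35 cm to the right of lens 1, which is 103 − (42.35) = 60.65 cm to the left of lens 2, so d_o2 = +60.65 cm.
Lens 2: 1/d_i2 = 1/f₂ − 1/d_o2 = 1/(32.0) − 1/(60.65) = 0.01476, so d_i2 = 67.7 cm.
The final image is real, 67.7 cm to the right of lens 2 (overall magnification ≈ 0.20).

67.7 cm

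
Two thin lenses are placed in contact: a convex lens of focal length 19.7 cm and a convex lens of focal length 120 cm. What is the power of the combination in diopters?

P₁ = 1/f₁ = 1/(0.197 m) = +5.076 D; P₂ = 1/f₂ = 1/(1.20 m) = +0.8333 D.
For thin lenses in contact, P = P₁ + P₂ = (+5.076) + (+0.8333) = +5.91 D.

P = +5.91 D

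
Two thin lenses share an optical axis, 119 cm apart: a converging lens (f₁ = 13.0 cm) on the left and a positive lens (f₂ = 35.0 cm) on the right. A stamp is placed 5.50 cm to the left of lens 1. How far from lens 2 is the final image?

48.1 cm

Lens 1: 1/d_i1 = 1/f₁ − 1/d_o1 = 1/(13.0) − 1/(5.50) = -0.1049, so d_i1 = -9.533 cm.
The intermediate image is 9.533 cm to the left of lens 1 (virtual), which is 119 − (-9.533) = 128.5 cm to the left of lens 2, so d_o2 = +128.5 cm.
Lens 2: 1/d_i2 = 1/f₂ − 1/d_o2 = 1/(35.0) − 1/(128.5) = 0.02079, so d_i2 = 48.1 cm.
The final image is real, 48.1 cm to the right of lens 2 (overall magnification ≈ -0.65).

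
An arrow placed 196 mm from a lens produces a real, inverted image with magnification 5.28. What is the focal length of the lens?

f = 165 mm (converging)

m = −d_i/d_o ⇒ d_i = −m·d_o = −(-5.28)·(196) = 1035 mm.
1/f = 1/d_o + 1/d_i = 1/(196) + 1/(1035) = 0.006068, so f = 165 mm.
Since f is positive, the lens is converging.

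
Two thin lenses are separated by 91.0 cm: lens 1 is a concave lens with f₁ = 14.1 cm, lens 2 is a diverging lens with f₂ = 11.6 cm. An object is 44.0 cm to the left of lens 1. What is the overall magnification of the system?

f₁ = −14.1 cm (diverging).
Lens 1: 1/d_i1 = 1/(-14.1) − 1/(44.0) = -0.09365, so d_i1 = -10.68 cm; m₁ = −d_i1/d_o1 = +0.2427.
d_o2 = 91.0 − (-10.68) = 101.7 cm.
f₂ = −11.6 cm (diverging).
Lens 2: 1/d_i2 = 1/(-11.6) − 1/(101.7) = -0.09604, so d_i2 = -10.41 cm; m₂ = −d_i2/d_o2 = +0.1024.
m = m₁·m₂ = (+0.2427)(+0.1024) = +0.0249.

m = +0.0249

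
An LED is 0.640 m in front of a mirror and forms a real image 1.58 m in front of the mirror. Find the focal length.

Real image ⇒ d_i = +1.58 m.
1/f = 1/d_o + 1/d_i = 1/(0.640) + 1/(1.58) = 2.195, so f = 0.455 m.
Since f is positive, the mirror is concave.

f = 0.455 m (concave)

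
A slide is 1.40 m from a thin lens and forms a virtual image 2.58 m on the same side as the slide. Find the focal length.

f = 3.06 m (converging)

Virtual image ⇒ d_i = −2.58 m.
1/f = 1/d_o + 1/d_i = 1/(1.40) + 1/(-2.58) = 0.3267, so f = 3.06 m.
Since f is positive, the thin lens is converging.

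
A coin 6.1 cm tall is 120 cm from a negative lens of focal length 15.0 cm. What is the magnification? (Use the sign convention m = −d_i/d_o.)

For a negative lens, f = -15.0 cm.
1/d_i = 1/f − 1/d_o = 1/(-15.00) − 1/(120) = -0.07500, so d_i = -13.33 cm.
m = −d_i/d_o = −(-13.33)/(120) = +0.111.
The image is virtual, upright and reduced, on the same side as the object.

m = +0.111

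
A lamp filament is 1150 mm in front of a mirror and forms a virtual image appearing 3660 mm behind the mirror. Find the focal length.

f = 1680 mm (concave)

Virtual image ⇒ d_i = −3660 mm.
1/f = 1/d_o + 1/d_i = 1/(1150) + 1/(-3660) = 0.0005963, so f = 1680 mm.
Since f is positive, the mirror is concave.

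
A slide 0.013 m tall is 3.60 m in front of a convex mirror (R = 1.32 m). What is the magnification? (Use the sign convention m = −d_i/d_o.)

m = +0.155

f = R/2 = 1.32/2 = 0.6600 m; for a convex mirror, f = -0.6600 m.
1/d_i = 1/f − 1/d_o = 1/(-0.6600) − 1/(3.60) = -1.793, so d_i = -0.5577 m.
m = −d_i/d_o = −(-0.5577)/(3.60) = +0.155.
The image is virtual, upright and reduced, behind the mirror.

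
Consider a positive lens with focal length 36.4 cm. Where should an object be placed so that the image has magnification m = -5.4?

43.1 cm

m = −d_i/d_o ⇒ d_i = −m·d_o.
1/f = 1/d_o + 1/d_i = 1/d_o − 1/(m·d_o) = (1 − 1/m)/d_o, so d_o = f(1 − 1/m) = (36.40)(1 − 1/(-5.4)) = 43.1 cm.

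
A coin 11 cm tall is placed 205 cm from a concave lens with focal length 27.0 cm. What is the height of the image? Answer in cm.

For a concave lens, f = -27.0 cm.
1/d_i = 1/f − 1/d_o = 1/(-27.00) − 1/(205) = -0.04192, so d_i = -23.86 cm.
m = −d_i/d_o = +0.1164.
|h_i| = |m|·h_o = 0.1164 × 11 = 1.28 cm. The image is virtual, upright and reduced, on the same side as the object.

1.28 cm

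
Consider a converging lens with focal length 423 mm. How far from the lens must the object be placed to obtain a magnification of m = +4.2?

m = −d_i/d_o ⇒ d_i = −m·d_o.
1/f = 1/d_o + 1/d_i = 1/d_o − 1/(m·d_o) = (1 − 1/m)/d_o, so d_o = f(1 − 1/m) = (423.0)(1 − 1/(+4.2)) = 322 mm.

322 mm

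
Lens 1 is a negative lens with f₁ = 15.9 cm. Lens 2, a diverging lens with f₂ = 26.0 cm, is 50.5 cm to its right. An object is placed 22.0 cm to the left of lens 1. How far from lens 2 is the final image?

18.1 cm

Lens 1 is diverging, so f₁ = −15.9 cm.
Lens 1: 1/d_i1 = 1/f₁ − 1/d_o1 = 1/(-15.9) − 1/(22.0) = -0.1083, so d_i1 = -9.230 cm.
The intermediate image is 9.230 cm to the left of lens 1 (virtual), which is 50.5 − (-9.230) = 59.73 cm to the left of lens 2, so d_o2 = +59.73 cm.
Lens 2 is diverging, so f₂ = −26.0 cm.
Lens 2: 1/d_i2 = 1/f₂ − 1/d_o2 = 1/(-26.0) − 1/(59.73) = -0.05520, so d_i2 = -18.1 cm.
The final image is virtual, 18.1 cm to the left of lens 2 (overall magnification ≈ 0.13).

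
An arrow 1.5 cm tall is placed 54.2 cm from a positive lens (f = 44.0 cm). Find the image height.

1/d_i = 1/f − 1/d_o = 1/(44.00) − 1/(54.2) = 0.004277, so d_i = 233.8 cm.
m = −d_i/d_o = -4.314.
|h_i| = |m|·h_o = 4.314 × 1.5 = 6.47 cm. The image is real, inverted and enlarged, on the far side of the lens.

6.47 cm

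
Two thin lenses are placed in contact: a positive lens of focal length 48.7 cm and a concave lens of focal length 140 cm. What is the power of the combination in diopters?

P₁ = 1/f₁ = 1/(0.487 m) = +2.053 D; P₂ = 1/f₂ = 1/(-1.40 m) = -0.7143 D.
For thin lenses in contact, P = P₁ + P₂ = (+2.053) + (-0.7143) = +1.34 D.

P = +1.34 D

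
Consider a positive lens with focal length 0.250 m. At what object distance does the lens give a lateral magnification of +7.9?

m = −d_i/d_o ⇒ d_i = −m·d_o.
1/f = 1/d_o + 1/d_i = 1/d_o − 1/(m·d_o) = (1 − 1/m)/d_o, so d_o = f(1 − 1/m) = (0.2500)(1 − 1/(+7.9)) = 0.218 m.

0.218 m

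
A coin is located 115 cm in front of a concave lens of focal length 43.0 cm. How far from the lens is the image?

For a concave lens, f = -43.0 cm.
Thin-lens equation: 1/s_i = 1/f − 1/s_o = 1/(-43.00) − 1/(115) = -0.02326 − 0.008696 = -0.03195, so s_i = -31.3 cm.
The image is virtual, upright and reduced, on the same side as the object.

31.3 cm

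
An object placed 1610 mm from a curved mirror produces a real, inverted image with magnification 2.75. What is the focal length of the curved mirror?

f = 1180 mm (concave)

m = −d_i/d_o ⇒ d_i = −m·d_o = −(-2.75)·(1610) = 4428 mm.
1/f = 1/d_o + 1/d_i = 1/(1610) + 1/(4428) = 0.0008470, so f = 1180 mm.
Since f is positive, the curved mirror is concave.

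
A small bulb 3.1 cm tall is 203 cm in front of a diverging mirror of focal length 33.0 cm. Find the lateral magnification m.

m = +0.140

For a diverging mirror, f = -33.0 cm.
1/d_i = 1/f − 1/d_o = 1/(-33.00) − 1/(203) = -0.03523, so d_i = -28.39 cm.
m = −d_i/d_o = −(-28.39)/(203) = +0.140.
The image is virtual, upright and reduced, behind the mirror.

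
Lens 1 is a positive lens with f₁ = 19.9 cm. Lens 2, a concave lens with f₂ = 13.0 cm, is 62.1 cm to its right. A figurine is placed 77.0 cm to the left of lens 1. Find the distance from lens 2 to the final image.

Lens 1: 1/d_i1 = 1/f₁ − 1/d_o1 = 1/(19.9) − 1/(77.0) = 0.03726, so d_i1 = 26.84 cm.
The intermediate image is 26.84 cm to the right of lens 1, which is 62.1 − (26.84) = 35.26 cm to the left of lens 2, so d_o2 = +35.26 cm.
Lens 2 is diverging, so f₂ = −13.0 cm.
Lens 2: 1/d_i2 = 1/f₂ − 1/d_o2 = 1/(-13.0) − 1/(35.26) = -0.1053, so d_i2 = -9.50 cm.
The final image is virtual, 9.50 cm to the left of lens 2 (overall magnification ≈ -0.094).

9.50 cm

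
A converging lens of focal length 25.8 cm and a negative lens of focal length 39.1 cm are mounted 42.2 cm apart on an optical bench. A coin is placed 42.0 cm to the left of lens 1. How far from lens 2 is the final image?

67.0 cm

Lens 1: 1/d_i1 = 1/f₁ − 1/d_o1 = 1/(25.8) − 1/(42.0) = 0.01495, so d_i1 = 66.89 cm.
The intermediate image is 66.89 cm to the right of lens 1, which lies 24.69 cm to the right of lens 2 — a virtual object — so d_o2 = −24.69 cm.
Lens 2 is diverging, so f₂ = −39.1 cm.
Lens 2: 1/d_i2 = 1/f₂ − 1/d_o2 = 1/(-39.1) − 1/(-24.69) = 0.01493, so d_i2 = 67.0 cm.
The final image is real, 67.0 cm to the right of lens 2 (overall magnification ≈ -4.3).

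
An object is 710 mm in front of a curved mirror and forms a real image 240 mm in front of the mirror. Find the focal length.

Real image ⇒ d_i = +240 mm.
1/f = 1/d_o + 1/d_i = 1/(710) + 1/(240) = 0.005575, so f = 179 mm.
Since f is positive, the curved mirror is concave.

f = 179 mm (concave)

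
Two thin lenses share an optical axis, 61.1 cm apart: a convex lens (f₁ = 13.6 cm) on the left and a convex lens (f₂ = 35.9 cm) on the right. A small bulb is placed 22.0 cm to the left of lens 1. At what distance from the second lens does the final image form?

Lens 1: 1/d_i1 = 1/f₁ − 1/d_o1 = 1/(13.6) − 1/(22.0) = 0.02807, so d_i1 = 35.62 cm.
The intermediate image is 35.62 cm to the right of lens 1, which is 61.1 − (35.62) = 25.48 cm to the left of lens 2, so d_o2 = +25.48 cm.
Lens 2: 1/d_i2 = 1/f₂ − 1/d_o2 = 1/(35.9) − 1/(25.48) = -0.01139, so d_i2 = -87.8 cm.
The final image is virtual, 87.8 cm to the left of lens 2 (overall magnification ≈ -5.6).

87.8 cm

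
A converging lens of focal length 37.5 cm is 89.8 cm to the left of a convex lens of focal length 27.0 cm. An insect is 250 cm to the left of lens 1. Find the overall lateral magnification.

m = +0.255

Lens 1: 1/d_i1 = 1/(37.5) − 1/(250) = 0.02267, so d_i1 = 44.12 cm; m₁ = −d_i1/d_o1 = -0.1765.
d_o2 = 89.8 − (44.12) = 45.68 cm.
Lens 2: 1/d_i2 = 1/(27.0) − 1/(45.68) = 0.01515, so d_i2 = 66.03 cm; m₂ = −d_i2/d_o2 = -1.445.
m = m₁·m₂ = (-0.1765)(-1.445) = +0.255.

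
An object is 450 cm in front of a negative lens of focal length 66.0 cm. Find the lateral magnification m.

m = +0.128

For a negative lens, f = -66.0 cm.
1/d_i = 1/f − 1/d_o = 1/(-66.00) − 1/(450) = -0.01737, so d_i = -57.56 cm.
m = −d_i/d_o = −(-57.56)/(450) = +0.128.
The image is virtual, upright and reduced, on the same side as the object.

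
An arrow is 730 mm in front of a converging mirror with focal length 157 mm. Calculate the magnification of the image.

1/d_i = 1/f − 1/d_o = 1/(157.0) − 1/(730) = 0.005000, so d_i = 200.0 mm.
m = −d_i/d_o = −(200.0)/(730) = -0.274.
The image is real, inverted and reduced, in front of the mirror.

m = -0.274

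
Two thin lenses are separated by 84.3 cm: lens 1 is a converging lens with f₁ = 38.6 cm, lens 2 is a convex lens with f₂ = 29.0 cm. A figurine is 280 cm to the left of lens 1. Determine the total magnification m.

Lens 1: 1/d_i1 = 1/(38.6) − 1/(280) = 0.02234, so d_i1 = 44.77 cm; m₁ = −d_i1/d_o1 = -0.1599.
d_o2 = 84.3 − (44.77) = 39.53 cm.
Lens 2: 1/d_i2 = 1/(29.0) − 1/(39.53) = 0.009186, so d_i2 = 108.9 cm; m₂ = −d_i2/d_o2 = -2.754.
m = m₁·m₂ = (-0.1599)(-2.754) = +0.440.

m = +0.440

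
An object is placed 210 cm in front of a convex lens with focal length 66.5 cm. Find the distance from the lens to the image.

97.3 cm

Lens equation: 1/d_i = 1/f − 1/d_o = 1/(66.50) − 1/(210) = 0.01504 − 0.004762 = 0.01028, so d_i = 97.3 cm.
The image is real, inverted and reduced, on the far side of the lens.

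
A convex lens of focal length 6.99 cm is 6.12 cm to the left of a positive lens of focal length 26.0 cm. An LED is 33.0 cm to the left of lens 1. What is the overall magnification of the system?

Lens 1: 1/d_i1 = 1/(6.99) − 1/(33.0) = 0.1128, so d_i1 = 8.869 cm; m₁ = −d_i1/d_o1 = -0.2688.
d_o2 = 6.12 − (8.869) = -2.749 cm (virtual object).
Lens 2: 1/d_i2 = 1/(26.0) − 1/(-2.749) = 0.4022, so d_i2 = 2.486 cm; m₂ = −d_i2/d_o2 = +0.9044.
m = m₁·m₂ = (-0.2688)(+0.9044) = -0.243.

m = -0.243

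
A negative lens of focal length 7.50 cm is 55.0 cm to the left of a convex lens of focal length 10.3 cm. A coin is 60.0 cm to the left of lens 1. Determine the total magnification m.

f₁ = −7.50 cm (diverging).
Lens 1: 1/d_i1 = 1/(-7.50) − 1/(60.0) = -0.1500, so d_i1 = -6.667 cm; m₁ = −d_i1/d_o1 = +0.1111.
d_o2 = 55.0 − (-6.667) = 61.67 cm.
Lens 2: 1/d_i2 = 1/(10.3) − 1/(61.67) = 0.08087, so d_i2 = 12.37 cm; m₂ = −d_i2/d_o2 = -0.2005.
m = m₁·m₂ = (+0.1111)(-0.2005) = -0.0223.

m = -0.0223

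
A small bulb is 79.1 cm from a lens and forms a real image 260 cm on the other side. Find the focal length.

f = 60.6 cm (converging)

Real image ⇒ d_i = +260 cm.
1/f = 1/d_o + 1/d_i = 1/(79.1) + 1/(260) = 0.01649, so f = 60.6 cm.
Since f is positive, the lens is converging.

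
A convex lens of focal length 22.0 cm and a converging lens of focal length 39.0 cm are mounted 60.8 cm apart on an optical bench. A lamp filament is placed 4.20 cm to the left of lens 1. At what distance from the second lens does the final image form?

Lens 1: 1/d_i1 = 1/f₁ − 1/d_o1 = 1/(22.0) − 1/(4.20) = -0.1926, so d_i1 = -5.191 cm.
The intermediate image is 5.191 cm to the left of lens 1 (virtual), which is 60.8 − (-5.191) = 65.99 cm to the left of lens 2, so d_o2 = +65.99 cm.
Lens 2: 1/d_i2 = 1/f₂ − 1/d_o2 = 1/(39.0) − 1/(65.99) = 0.01049, so d_i2 = 95.4 cm.
The final image is real, 95.4 cm to the right of lens 2 (overall magnification ≈ -1.8).

95.4 cm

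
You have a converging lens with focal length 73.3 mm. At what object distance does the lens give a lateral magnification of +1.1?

6.66 mm

m = −d_i/d_o ⇒ d_i = −m·d_o.
1/f = 1/d_o + 1/d_i = 1/d_o − 1/(m·d_o) = (1 − 1/m)/d_o, so d_o = f(1 − 1/m) = (73.30)(1 − 1/(+1.1)) = 6.66 mm.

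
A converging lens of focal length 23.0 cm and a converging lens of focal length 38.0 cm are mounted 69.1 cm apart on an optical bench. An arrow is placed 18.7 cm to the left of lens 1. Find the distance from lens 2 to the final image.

49.0 cm

Lens 1: 1/d_i1 = 1/f₁ − 1/d_o1 = 1/(23.0) − 1/(18.7) = -0.009998, so d_i1 = -100.0 cm.
The intermediate image is 100.0 cm to the left of lens 1 (virtual), which is 69.1 − (-100.0) = 169.1 cm to the left of lens 2, so d_o2 = +169.1 cm.
Lens 2: 1/d_i2 = 1/f₂ − 1/d_o2 = 1/(38.0) − 1/(169.1) = 0.02040, so d_i2 = 49.0 cm.
The final image is real, 49.0 cm to the right of lens 2 (overall magnification ≈ -1.6).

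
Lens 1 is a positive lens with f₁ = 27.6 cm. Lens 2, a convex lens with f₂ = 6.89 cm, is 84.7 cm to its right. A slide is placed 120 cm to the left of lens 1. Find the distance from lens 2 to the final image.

Lens 1: 1/d_i1 = 1/f₁ − 1/d_o1 = 1/(27.6) − 1/(120) = 0.02790, so d_i1 = 35.84 cm.
The intermediate image is 35.84 cm to the right of lens 1, which is 84.7 − (35.84) = 48.86 cm to the left of lens 2, so d_o2 = +48.86 cm.
Lens 2: 1/d_i2 = 1/f₂ − 1/d_o2 = 1/(6.89) − 1/(48.86) = 0.1247, so d_i2 = 8.02 cm.
The final image is real, 8.02 cm to the right of lens 2 (overall magnification ≈ 0.049).

8.02 cm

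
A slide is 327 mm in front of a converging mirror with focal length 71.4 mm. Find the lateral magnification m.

m = -0.279

1/d_i = 1/f − 1/d_o = 1/(71.40) − 1/(327) = 0.01095, so d_i = 91.35 mm.
m = −d_i/d_o = −(91.35)/(327) = -0.279.
The image is real, inverted and reduced, in front of the mirror.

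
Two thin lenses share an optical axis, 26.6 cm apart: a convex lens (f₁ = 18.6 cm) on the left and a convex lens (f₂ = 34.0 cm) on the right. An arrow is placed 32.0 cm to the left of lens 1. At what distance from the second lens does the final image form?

11.7 cm

Lens 1: 1/d_i1 = 1/f₁ − 1/d_o1 = 1/(18.6) − 1/(32.0) = 0.02251, so d_i1 = 44.42 cm.
The intermediate image is 44.42 cm to the right of lens 1, which lies 17.82 cm to the right of lens 2 — a virtual object — so d_o2 = −17.82 cm.
Lens 2: 1/d_i2 = 1/f₂ − 1/d_o2 = 1/(34.0) − 1/(-17.82) = 0.08553, so d_i2 = 11.7 cm.
The final image is real, 11.7 cm to the right of lens 2 (overall magnification ≈ -0.91).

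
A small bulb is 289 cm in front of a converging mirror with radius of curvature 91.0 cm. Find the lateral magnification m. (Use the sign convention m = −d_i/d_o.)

m = -0.187

f = R/2 = 91.0/2 = 45.50 cm.
1/d_i = 1/f − 1/d_o = 1/(45.50) − 1/(289) = 0.01852, so d_i = 54.00 cm.
m = −d_i/d_o = −(54.00)/(289) = -0.187.
The image is real, inverted and reduced, in front of the mirror.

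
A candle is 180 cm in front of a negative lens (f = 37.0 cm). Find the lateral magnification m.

m = +0.171

For a negative lens, f = -37.0 cm.
1/d_i = 1/f − 1/d_o = 1/(-37.00) − 1/(180) = -0.03258, so d_i = -30.69 cm.
m = −d_i/d_o = −(-30.69)/(180) = +0.171.
The image is virtual, upright and reduced, on the same side as the object.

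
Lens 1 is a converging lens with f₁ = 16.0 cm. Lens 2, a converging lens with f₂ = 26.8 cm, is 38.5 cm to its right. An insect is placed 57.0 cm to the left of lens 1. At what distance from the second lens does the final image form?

41.3 cm

Lens 1: 1/d_i1 = 1/f₁ − 1/d_o1 = 1/(16.0) − 1/(57.0) = 0.04496, so d_i1 = 22.24 cm.
The intermediate image is 22.24 cm to the right of lens 1, which is 38.5 − (22.24) = 16.26 cm to the left of lens 2, so d_o2 = +16.26 cm.
Lens 2: 1/d_i2 = 1/f₂ − 1/d_o2 = 1/(26.8) − 1/(16.26) = -0.02419, so d_i2 = -41.3 cm.
The final image is virtual, 41.3 cm to the left of lens 2 (overall magnification ≈ -0.99).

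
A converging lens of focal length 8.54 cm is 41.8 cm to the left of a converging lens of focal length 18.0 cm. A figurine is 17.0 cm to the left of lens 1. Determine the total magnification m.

m = +2.74

Lens 1: 1/d_i1 = 1/(8.54) − 1/(17.0) = 0.05827, so d_i1 = 17.16 cm; m₁ = −d_i1/d_o1 = -1.009.
d_o2 = 41.8 − (17.16) = 24.64 cm.
Lens 2: 1/d_i2 = 1/(18.0) − 1/(24.64) = 0.01497, so d_i2 = 66.80 cm; m₂ = −d_i2/d_o2 = -2.711.
m = m₁·m₂ = (-1.009)(-2.711) = +2.74.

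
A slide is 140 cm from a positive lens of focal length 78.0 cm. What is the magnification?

m = -1.26

1/d_i = 1/f − 1/d_o = 1/(78.00) − 1/(140) = 0.005678, so d_i = 176.1 cm.
m = −d_i/d_o = −(176.1)/(140) = -1.26.
The image is real, inverted and enlarged, on the far side of the lens.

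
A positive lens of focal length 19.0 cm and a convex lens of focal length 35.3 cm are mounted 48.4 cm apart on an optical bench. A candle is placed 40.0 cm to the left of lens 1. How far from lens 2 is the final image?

18.7 cm

Lens 1: 1/d_i1 = 1/f₁ − 1/d_o1 = 1/(19.0) − 1/(40.0) = 0.02763, so d_i1 = 36.19 cm.
The intermediate image is 36.19 cm to the right of lens 1, which is 48.4 − (36.19) = 12.21 cm to the left of lens 2, so d_o2 = +12.21 cm.
Lens 2: 1/d_i2 = 1/f₂ − 1/d_o2 = 1/(35.3) − 1/(12.21) = -0.05357, so d_i2 = -18.7 cm.
The final image is virtual, 18.7 cm to the left of lens 2 (overall magnification ≈ -1.4).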